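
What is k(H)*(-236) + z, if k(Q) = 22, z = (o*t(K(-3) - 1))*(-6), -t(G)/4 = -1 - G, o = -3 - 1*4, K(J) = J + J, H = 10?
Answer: -6200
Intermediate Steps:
K(J) = 2*J
o = -7 (o = -3 - 4 = -7)
t(G) = 4 + 4*G (t(G) = -4*(-1 - G) = 4 + 4*G)
z = -1008 (z = -7*(4 + 4*(2*(-3) - 1))*(-6) = -7*(4 + 4*(-6 - 1))*(-6) = -7*(4 + 4*(-7))*(-6) = -7*(4 - 28)*(-6) = -7*(-24)*(-6) = 168*(-6) = -1008)
k(H)*(-236) + z = 22*(-236) - 1008 = -5192 - 1008 = -6200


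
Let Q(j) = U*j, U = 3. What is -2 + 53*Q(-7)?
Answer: -1115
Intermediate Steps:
Q(j) = 3*j
-2 + 53*Q(-7) = -2 + 53*(3*(-7)) = -2 + 53*(-21) = -2 - 1113 = -1115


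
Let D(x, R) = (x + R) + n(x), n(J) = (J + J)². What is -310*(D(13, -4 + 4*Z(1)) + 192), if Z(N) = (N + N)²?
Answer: -276830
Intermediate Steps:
n(J) = 4*J² (n(J) = (2*J)² = 4*J²)
Z(N) = 4*N² (Z(N) = (2*N)² = 4*N²)
D(x, R) = R + x + 4*x² (D(x, R) = (x + R) + 4*x² = (R + x) + 4*x² = R + x + 4*x²)
-310*(D(13, -4 + 4*Z(1)) + 192) = -310*(((-4 + 4*(4*1²)) + 13 + 4*13²) + 192) = -310*(((-4 + 4*(4*1)) + 13 + 4*169) + 192) = -310*(((-4 + 4*4) + 13 + 676) + 192) = -310*(((-4 + 16) + 13 + 676) + 192) = -310*((12 + 13 + 676) + 192) = -310*(701 + 192) = -310*893 = -276830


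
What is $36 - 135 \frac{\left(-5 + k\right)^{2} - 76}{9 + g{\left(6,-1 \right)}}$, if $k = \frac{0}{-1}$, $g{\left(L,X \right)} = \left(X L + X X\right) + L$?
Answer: $\frac{1449}{2} \approx 724.5$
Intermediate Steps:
$g{\left(L,X \right)} = L + X^{2} + L X$ ($g{\left(L,X \right)} = \left(L X + X^{2}\right) + L = \left(X^{2} + L X\right) + L = L + X^{2} + L X$)
$k = 0$ ($k = 0 \left(-1\right) = 0$)
$36 - 135 \frac{\left(-5 + k\right)^{2} - 76}{9 + g{\left(6,-1 \right)}} = 36 - 135 \frac{\left(-5 + 0\right)^{2} - 76}{9 + \left(6 + \left(-1\right)^{2} + 6 \left(-1\right)\right)} = 36 - 135 \frac{\left(-5\right)^{2} - 76}{9 + \left(6 + 1 - 6\right)} = 36 - 135 \frac{25 - 76}{9 + 1} = 36 - 135 \left(- \frac{51}{10}\right) = 36 - 135 \left(\left(-51\right) \frac{1}{10}\right) = 36 - - \frac{1377}{2} = 36 + \frac{1377}{2} = \frac{1449}{2}$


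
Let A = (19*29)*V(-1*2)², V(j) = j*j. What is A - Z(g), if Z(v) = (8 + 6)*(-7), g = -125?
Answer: 8914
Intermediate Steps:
Z(v) = -98 (Z(v) = 14*(-7) = -98)
V(j) = j²
A = 8816 (A = (19*29)*((-1*2)²)² = 551*((-2)²)² = 551*4² = 551*16 = 8816)
A - Z(g) = 8816 - 1*(-98) = 8816 + 98 = 8914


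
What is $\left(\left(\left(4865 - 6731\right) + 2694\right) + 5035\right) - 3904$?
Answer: $1959$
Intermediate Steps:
$\left(\left(\left(4865 - 6731\right) + 2694\right) + 5035\right) - 3904 = \left(\left(-1866 + 2694\right) + 5035\right) - 3904 = \left(828 + 5035\right) - 3904 = 5863 - 3904 = 1959$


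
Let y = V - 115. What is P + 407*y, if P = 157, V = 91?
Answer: -9611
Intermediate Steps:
y = -24 (y = 91 - 115 = -24)
P + 407*y = 157 + 407*(-24) = 157 - 9768 = -9611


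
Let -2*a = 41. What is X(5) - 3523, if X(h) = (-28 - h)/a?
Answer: -144377/41 ≈ -3521.4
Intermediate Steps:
a = -41/2 (a = -½*41 = -41/2 ≈ -20.500)
X(h) = 56/41 + 2*h/41 (X(h) = (-28 - h)/(-41/2) = (-28 - h)*(-2/41) = 56/41 + 2*h/41)
X(5) - 3523 = (56/41 + (2/41)*5) - 3523 = (56/41 + 10/41) - 3523 = 66/41 - 3523 = -144377/41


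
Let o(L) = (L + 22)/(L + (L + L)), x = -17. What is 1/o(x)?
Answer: -51/5 ≈ -10.200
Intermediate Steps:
o(L) = (22 + L)/(3*L) (o(L) = (22 + L)/(L + 2*L) = (22 + L)/((3*L)) = (22 + L)*(1/(3*L)) = (22 + L)/(3*L))
1/o(x) = 1/((1/3)*(22 - 17)/(-17)) = 1/((1/3)*(-1/17)*5) = 1/(-5/51) = -51/5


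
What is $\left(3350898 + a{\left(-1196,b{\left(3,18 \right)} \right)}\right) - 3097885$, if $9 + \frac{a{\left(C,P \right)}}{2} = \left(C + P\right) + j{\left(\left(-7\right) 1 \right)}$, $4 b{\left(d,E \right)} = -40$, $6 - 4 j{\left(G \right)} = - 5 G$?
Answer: $\frac{501137}{2} \approx 2.5057 \cdot 10^{5}$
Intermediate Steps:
$j{\left(G \right)} = \frac{3}{2} + \frac{5 G}{4}$ ($j{\left(G \right)} = \frac{3}{2} - \frac{\left(-5\right) G}{4} = \frac{3}{2} + \frac{5 G}{4}$)
$b{\left(d,E \right)} = -10$ ($b{\left(d,E \right)} = \frac{1}{4} \left(-40\right) = -10$)
$a{\left(C,P \right)} = - \frac{65}{2} + 2 C + 2 P$ ($a{\left(C,P \right)} = -18 + 2 \left(\left(C + P\right) + \left(\frac{3}{2} + \frac{5 \left(\left(-7\right) 1\right)}{4}\right)\right) = -18 + 2 \left(\left(C + P\right) + \left(\frac{3}{2} + \frac{5}{4} \left(-7\right)\right)\right) = -18 + 2 \left(\left(C + P\right) + \left(\frac{3}{2} - \frac{35}{4}\right)\right) = -18 + 2 \left(\left(C + P\right) - \frac{29}{4}\right) = -18 + 2 \left(- \frac{29}{4} + C + P\right) = -18 + \left(- \frac{29}{2} + 2 C + 2 P\right) = - \frac{65}{2} + 2 C + 2 P$)
$\left(3350898 + a{\left(-1196,b{\left(3,18 \right)} \right)}\right) - 3097885 = \left(3350898 + \left(- \frac{65}{2} + 2 \left(-1196\right) + 2 \left(-10\right)\right)\right) - 3097885 = \left(3350898 - \frac{4889}{2}\right) - 3097885 = \frac{6696907}{2} - 3097885 = \frac{501137}{2}$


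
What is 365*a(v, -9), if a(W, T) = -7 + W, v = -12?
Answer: -6935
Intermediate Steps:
365*a(v, -9) = 365*(-7 - 12) = 365*(-19) = -6935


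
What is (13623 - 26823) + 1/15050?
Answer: -198659999/15050 ≈ -13200.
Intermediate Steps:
(13623 - 26823) + 1/15050 = -13200 + 1/15050 = -198659999/15050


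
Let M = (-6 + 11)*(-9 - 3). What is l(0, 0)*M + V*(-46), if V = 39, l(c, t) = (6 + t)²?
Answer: -3954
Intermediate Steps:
M = -60 (M = 5*(-12) = -60)
l(0, 0)*M + V*(-46) = (6 + 0)²*(-60) + 39*(-46) = 6²*(-60) - 1794 = 36*(-60) - 1794 = -2160 - 1794 = -3954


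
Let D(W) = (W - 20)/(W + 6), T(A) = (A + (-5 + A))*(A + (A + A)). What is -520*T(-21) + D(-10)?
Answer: -3079425/2 ≈ -1.5397e+6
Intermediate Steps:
T(A) = 3*A*(-5 + 2*A) (T(A) = (-5 + 2*A)*(A + 2*A) = (-5 + 2*A)*(3*A) = 3*A*(-5 + 2*A))
D(W) = (-20 + W)/(6 + W)
-520*T(-21) + D(-10) = -1560*(-21)*(-5 + 2*(-21)) + (-20 - 10)/(6 - 10) = -1560*(-21)*(-5 - 42) - 30/(-4) = -1560*(-21)*(-47) - ¼*(-30) = -520*2961 + 15/2 = -1539720 + 15/2 = -3079425/2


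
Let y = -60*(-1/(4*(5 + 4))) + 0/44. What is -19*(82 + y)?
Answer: -4769/3 ≈ -1589.7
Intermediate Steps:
y = 5/3 (y = -60/(-4*1*9) + 0*(1/44) = -60/((-4*9)) + 0 = -60/(-36) + 0 = -60*(-1/36) + 0 = 5/3 + 0 = 5/3 ≈ 1.6667)
-19*(82 + y) = -19*(82 + 5/3) = -19*251/3 = -4769/3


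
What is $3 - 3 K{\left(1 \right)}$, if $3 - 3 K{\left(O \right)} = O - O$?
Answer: $0$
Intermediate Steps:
$K{\left(O \right)} = 1$ ($K{\left(O \right)} = 1 - \frac{O - O}{3} = 1 - 0 = 1 + 0 = 1$)
$3 - 3 K{\left(1 \right)} = 3 - 3 = 0$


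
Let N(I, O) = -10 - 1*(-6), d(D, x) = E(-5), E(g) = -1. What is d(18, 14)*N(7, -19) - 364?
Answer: -360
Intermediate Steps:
d(D, x) = -1
N(I, O) = -4 (N(I, O) = -10 + 6 = -4)
d(18, 14)*N(7, -19) - 364 = -1*(-4) - 364 = 4 - 364 = -360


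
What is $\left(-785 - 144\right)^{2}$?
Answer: $863041$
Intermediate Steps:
$\left(-785 - 144\right)^{2} = \left(-929\right)^{2} = 863041$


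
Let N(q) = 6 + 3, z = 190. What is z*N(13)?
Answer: 1710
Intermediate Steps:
N(q) = 9
z*N(13) = 190*9 = 1710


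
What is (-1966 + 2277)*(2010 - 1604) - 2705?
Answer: 123561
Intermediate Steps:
(-1966 + 2277)*(2010 - 1604) - 2705 = 311*406 - 2705 = 126266 - 2705 = 123561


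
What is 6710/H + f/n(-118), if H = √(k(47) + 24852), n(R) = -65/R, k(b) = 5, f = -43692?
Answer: -5155656/65 + 6710*√24857/24857 ≈ -79275.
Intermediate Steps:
H = √24857 (H = √(5 + 24852) = √24857 ≈ 157.66)
6710/H + f/n(-118) = 6710/(√24857) - 43692/((-65/(-118))) = 6710*(√24857/24857) - 43692/((-65*(-1/118))) = 6710*√24857/24857 - 43692/65/118 = 6710*√24857/24857 - 43692*118/65 = 6710*√24857/24857 - 5155656/65 = -5155656/65 + 6710*√24857/24857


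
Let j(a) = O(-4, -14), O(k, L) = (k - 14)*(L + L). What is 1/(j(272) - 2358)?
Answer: -1/1854 ≈ -0.00053937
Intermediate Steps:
O(k, L) = 2*L*(-14 + k) (O(k, L) = (-14 + k)*(2*L) = 2*L*(-14 + k))
j(a) = 504 (j(a) = 2*(-14)*(-14 - 4) = 2*(-14)*(-18) = 504)
1/(j(272) - 2358) = 1/(504 - 2358) = 1/(-1854) = -1/1854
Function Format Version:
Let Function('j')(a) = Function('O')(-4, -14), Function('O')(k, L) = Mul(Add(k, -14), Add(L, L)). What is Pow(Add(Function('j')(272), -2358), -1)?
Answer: Rational(-1, 1854) ≈ -0.00053937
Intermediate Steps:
Function('O')(k, L) = Mul(2, L, Add(-14, k)) (Function('O')(k, L) = Mul(Add(-14, k), Mul(2, L)) = Mul(2, L, Add(-14, k)))
Function('j')(a) = 504 (Function('j')(a) = Mul(2, -14, Add(-14, -4)) = Mul(2, -14, -18) = 504)
Pow(Add(Function('j')(272), -2358), -1) = Pow(Add(504, -2358), -1) = Pow(-1854, -1) = Rational(-1, 1854)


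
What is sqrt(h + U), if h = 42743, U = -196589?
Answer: 3*I*sqrt(17094) ≈ 392.23*I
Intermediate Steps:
sqrt(h + U) = sqrt(42743 - 196589) = sqrt(-153846) = 3*I*sqrt(17094)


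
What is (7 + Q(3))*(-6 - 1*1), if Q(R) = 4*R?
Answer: -133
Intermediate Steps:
(7 + Q(3))*(-6 - 1*1) = (7 + 4*3)*(-6 - 1*1) = (7 + 12)*(-6 - 1) = 19*(-7) = -133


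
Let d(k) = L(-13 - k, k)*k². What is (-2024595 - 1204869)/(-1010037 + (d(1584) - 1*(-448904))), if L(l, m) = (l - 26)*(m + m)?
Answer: 3229464/12900723470317 ≈ 2.5033e-7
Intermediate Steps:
L(l, m) = 2*m*(-26 + l) (L(l, m) = (-26 + l)*(2*m) = 2*m*(-26 + l))
d(k) = 2*k³*(-39 - k) (d(k) = (2*k*(-26 + (-13 - k)))*k² = (2*k*(-39 - k))*k² = 2*k³*(-39 - k))
(-2024595 - 1204869)/(-1010037 + (d(1584) - 1*(-448904))) = (-2024595 - 1204869)/(-1010037 + (2*1584³*(-39 - 1*1584) - 1*(-448904))) = -3229464/(-1010037 + (2*3974344704*(-39 - 1584) + 448904)) = -3229464/(-1010037 + (2*3974344704*(-1623) + 448904)) = -3229464/(-1010037 + (-12900722909184 + 448904)) = -3229464/(-1010037 - 12900722460280) = -3229464/(-12900723470317) = -3229464*(-1/12900723470317) = 3229464/12900723470317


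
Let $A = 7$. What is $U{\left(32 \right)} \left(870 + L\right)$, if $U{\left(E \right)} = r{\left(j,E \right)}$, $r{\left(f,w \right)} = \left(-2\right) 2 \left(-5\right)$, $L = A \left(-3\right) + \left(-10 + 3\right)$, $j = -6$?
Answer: $16840$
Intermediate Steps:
$L = -28$ ($L = 7 \left(-3\right) + \left(-10 + 3\right) = -21 - 7 = -28$)
$r{\left(f,w \right)} = 20$ ($r{\left(f,w \right)} = \left(-4\right) \left(-5\right) = 20$)
$U{\left(E \right)} = 20$
$U{\left(32 \right)} \left(870 + L\right) = 20 \left(870 - 28\right) = 20 \cdot 842 = 16840$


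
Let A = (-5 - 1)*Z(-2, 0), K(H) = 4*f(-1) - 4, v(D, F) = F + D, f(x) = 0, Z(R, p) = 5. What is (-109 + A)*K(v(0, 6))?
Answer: 556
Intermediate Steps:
v(D, F) = D + F
K(H) = -4 (K(H) = 4*0 - 4 = 0 - 4 = -4)
A = -30 (A = (-5 - 1)*5 = -6*5 = -30)
(-109 + A)*K(v(0, 6)) = (-109 - 30)*(-4) = -139*(-4) = 556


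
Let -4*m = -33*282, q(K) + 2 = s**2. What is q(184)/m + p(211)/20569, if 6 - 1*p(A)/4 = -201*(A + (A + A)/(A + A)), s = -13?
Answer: 800076262/95707557 ≈ 8.3596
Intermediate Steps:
q(K) = 167 (q(K) = -2 + (-13)**2 = -2 + 169 = 167)
m = 4653/2 (m = -(-33)*282/4 = -1/4*(-9306) = 4653/2 ≈ 2326.5)
p(A) = 828 + 804*A (p(A) = 24 - (-804)*(A + (A + A)/(A + A)) = 24 - (-804)*(A + (2*A)/((2*A))) = 24 - (-804)*(A + (2*A)*(1/(2*A))) = 24 - (-804)*(A + 1) = 24 - (-804)*(1 + A) = 24 - 4*(-201 - 201*A) = 24 + (804 + 804*A) = 828 + 804*A)
q(184)/m + p(211)/20569 = 167/(4653/2) + (828 + 804*211)/20569 = 167*(2/4653) + (828 + 169644)*(1/20569) = 334/4653 + 170472*(1/20569) = 334/4653 + 170472/20569 = 800076262/95707557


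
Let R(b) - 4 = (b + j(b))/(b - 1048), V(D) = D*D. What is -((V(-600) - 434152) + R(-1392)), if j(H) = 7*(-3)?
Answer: 180919707/2440 ≈ 74147.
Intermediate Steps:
j(H) = -21
V(D) = D²
R(b) = 4 + (-21 + b)/(-1048 + b) (R(b) = 4 + (b - 21)/(b - 1048) = 4 + (-21 + b)/(-1048 + b))
-((V(-600) - 434152) + R(-1392)) = -(((-600)² - 434152) + (-4213 + 5*(-1392))/(-1048 - 1392)) = -((360000 - 434152) + (-4213 - 6960)/(-2440)) = -(-74152 - 1/2440*(-11173)) = -(-74152 + 11173/2440) = -1*(-180919707/2440) = 180919707/2440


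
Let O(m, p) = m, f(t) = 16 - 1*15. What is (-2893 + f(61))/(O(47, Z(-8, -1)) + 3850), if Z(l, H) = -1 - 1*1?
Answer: -964/1299 ≈ -0.74211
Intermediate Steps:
Z(l, H) = -2 (Z(l, H) = -1 - 1 = -2)
f(t) = 1 (f(t) = 16 - 15 = 1)
(-2893 + f(61))/(O(47, Z(-8, -1)) + 3850) = (-2893 + 1)/(47 + 3850) = -2892/3897 = -2892*1/3897 = -964/1299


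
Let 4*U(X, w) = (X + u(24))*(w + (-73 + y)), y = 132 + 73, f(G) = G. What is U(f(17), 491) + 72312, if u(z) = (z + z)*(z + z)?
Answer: 1735231/4 ≈ 4.3381e+5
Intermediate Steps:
u(z) = 4*z² (u(z) = (2*z)*(2*z) = 4*z²)
y = 205
U(X, w) = (132 + w)*(2304 + X)/4 (U(X, w) = ((X + 4*24²)*(w + (-73 + 205)))/4 = ((X + 4*576)*(w + 132))/4 = ((X + 2304)*(132 + w))/4 = ((2304 + X)*(132 + w))/4 = ((132 + w)*(2304 + X))/4 = (132 + w)*(2304 + X)/4)
U(f(17), 491) + 72312 = (76032 + 33*17 + 576*491 + (¼)*17*491) + 72312 = (76032 + 561 + 282816 + 8347/4) + 72312 = 1445983/4 + 72312 = 1735231/4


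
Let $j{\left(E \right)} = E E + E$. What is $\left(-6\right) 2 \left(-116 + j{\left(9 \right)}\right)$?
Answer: $312$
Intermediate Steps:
$j{\left(E \right)} = E + E^{2}$ ($j{\left(E \right)} = E^{2} + E = E + E^{2}$)
$\left(-6\right) 2 \left(-116 + j{\left(9 \right)}\right) = \left(-6\right) 2 \left(-116 + 9 \left(1 + 9\right)\right) = - 12 \left(-116 + 9 \cdot 10\right) = - 12 \left(-116 + 90\right) = \left(-12\right) \left(-26\right) = 312$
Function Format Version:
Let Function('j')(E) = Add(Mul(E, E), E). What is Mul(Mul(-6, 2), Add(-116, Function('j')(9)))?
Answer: 312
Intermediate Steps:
Function('j')(E) = Add(E, Pow(E, 2)) (Function('j')(E) = Add(Pow(E, 2), E) = Add(E, Pow(E, 2)))
Mul(Mul(-6, 2), Add(-116, Function('j')(9))) = Mul(Mul(-6, 2), Add(-116, Mul(9, Add(1, 9)))) = Mul(-12, Add(-116, Mul(9, 10))) = Mul(-12, Add(-116, 90)) = Mul(-12, -26) = 312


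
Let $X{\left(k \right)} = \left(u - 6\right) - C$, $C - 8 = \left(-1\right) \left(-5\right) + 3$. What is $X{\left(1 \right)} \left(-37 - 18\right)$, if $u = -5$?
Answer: $1485$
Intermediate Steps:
$C = 16$ ($C = 8 + \left(\left(-1\right) \left(-5\right) + 3\right) = 8 + \left(5 + 3\right) = 8 + 8 = 16$)
$X{\left(k \right)} = -27$ ($X{\left(k \right)} = \left(-5 - 6\right) - 16 = -11 - 16 = -27$)
$X{\left(1 \right)} \left(-37 - 18\right) = - 27 \left(-37 - 18\right) = \left(-27\right) \left(-55\right) = 1485$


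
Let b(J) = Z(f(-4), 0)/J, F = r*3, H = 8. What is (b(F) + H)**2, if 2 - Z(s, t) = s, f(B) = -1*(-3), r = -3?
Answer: 5329/81 ≈ 65.790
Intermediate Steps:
f(B) = 3
Z(s, t) = 2 - s
F = -9 (F = -3*3 = -9)
b(J) = -1/J (b(J) = (2 - 1*3)/J = (2 - 3)/J = -1/J)
(b(F) + H)**2 = (-1/(-9) + 8)**2 = (-1*(-1/9) + 8)**2 = (1/9 + 8)**2 = (73/9)**2 = 5329/81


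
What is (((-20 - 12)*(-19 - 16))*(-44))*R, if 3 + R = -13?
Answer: 788480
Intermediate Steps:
R = -16 (R = -3 - 13 = -16)
(((-20 - 12)*(-19 - 16))*(-44))*R = (((-20 - 12)*(-19 - 16))*(-44))*(-16) = (-32*(-35)*(-44))*(-16) = (1120*(-44))*(-16) = -49280*(-16) = 788480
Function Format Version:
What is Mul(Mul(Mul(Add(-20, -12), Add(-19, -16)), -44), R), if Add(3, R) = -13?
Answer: 788480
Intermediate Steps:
R = -16 (R = Add(-3, -13) = -16)
Mul(Mul(Mul(Add(-20, -12), Add(-19, -16)), -44), R) = Mul(Mul(Mul(Add(-20, -12), Add(-19, -16)), -44), -16) = Mul(Mul(Mul(-32, -35), -44), -16) = Mul(Mul(1120, -44), -16) = Mul(-49280, -16) = 788480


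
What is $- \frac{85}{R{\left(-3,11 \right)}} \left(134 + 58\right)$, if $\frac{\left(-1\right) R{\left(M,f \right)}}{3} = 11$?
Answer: $\frac{5440}{11} \approx 494.55$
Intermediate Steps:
$R{\left(M,f \right)} = -33$ ($R{\left(M,f \right)} = \left(-3\right) 11 = -33$)
$- \frac{85}{R{\left(-3,11 \right)}} \left(134 + 58\right) = - \frac{85}{-33} \left(134 + 58\right) = \left(-85\right) \left(- \frac{1}{33}\right) 192 = \frac{85}{33} \cdot 192 = \frac{5440}{11}$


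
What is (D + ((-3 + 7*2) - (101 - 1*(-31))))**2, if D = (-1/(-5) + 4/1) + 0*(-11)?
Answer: 341056/25 ≈ 13642.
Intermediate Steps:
D = 21/5 (D = (-1*(-1/5) + 4*1) + 0 = (1/5 + 4) + 0 = 21/5 + 0 = 21/5 ≈ 4.2000)
(D + ((-3 + 7*2) - (101 - 1*(-31))))**2 = (21/5 + ((-3 + 7*2) - (101 - 1*(-31))))**2 = (21/5 + ((-3 + 14) - (101 + 31)))**2 = (21/5 + (11 - 1*132))**2 = (21/5 + (11 - 132))**2 = (21/5 - 121)**2 = (-584/5)**2 = 341056/25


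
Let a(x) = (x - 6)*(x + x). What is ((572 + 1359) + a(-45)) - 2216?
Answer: 4305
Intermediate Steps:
a(x) = 2*x*(-6 + x) (a(x) = (-6 + x)*(2*x) = 2*x*(-6 + x))
((572 + 1359) + a(-45)) - 2216 = ((572 + 1359) + 2*(-45)*(-6 - 45)) - 2216 = (1931 + 2*(-45)*(-51)) - 2216 = (1931 + 4590) - 2216 = 6521 - 2216 = 4305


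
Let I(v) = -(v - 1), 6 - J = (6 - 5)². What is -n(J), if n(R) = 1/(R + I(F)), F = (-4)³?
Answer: -1/70 ≈ -0.014286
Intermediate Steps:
J = 5 (J = 6 - (6 - 5)² = 6 - 1*1² = 6 - 1*1 = 6 - 1 = 5)
F = -64
I(v) = 1 - v (I(v) = -(-1 + v) = 1 - v)
n(R) = 1/(65 + R) (n(R) = 1/(R + (1 - 1*(-64))) = 1/(R + (1 + 64)) = 1/(R + 65) = 1/(65 + R))
-n(J) = -1/(65 + 5) = -1/70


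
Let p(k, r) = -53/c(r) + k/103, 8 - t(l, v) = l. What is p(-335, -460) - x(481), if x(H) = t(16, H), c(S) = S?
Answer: 230399/47380 ≈ 4.8628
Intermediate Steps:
t(l, v) = 8 - l
x(H) = -8 (x(H) = 8 - 1*16 = 8 - 16 = -8)
p(k, r) = -53/r + k/103
p(-335, -460) - x(481) = (-53/(-460) + (1/103)*(-335)) - 1*(-8) = (-53*(-1/460) - 335/103) + 8 = (53/460 - 335/103) + 8 = -148641/47380 + 8 = 230399/47380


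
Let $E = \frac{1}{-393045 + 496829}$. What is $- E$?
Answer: $- \frac{1}{103784} \approx -9.6354 \cdot 10^{-6}$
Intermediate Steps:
$E = \frac{1}{103784} \approx 9.6354 \cdot 10^{-6}$
$- E = \left(-1\right) \frac{1}{103784} = - \frac{1}{103784}$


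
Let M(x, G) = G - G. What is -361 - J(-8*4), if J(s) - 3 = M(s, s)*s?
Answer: -364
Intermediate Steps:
M(x, G) = 0
J(s) = 3 (J(s) = 3 + 0*s = 3 + 0 = 3)
-361 - J(-8*4) = -361 - 1*3 = -361 - 3 = -364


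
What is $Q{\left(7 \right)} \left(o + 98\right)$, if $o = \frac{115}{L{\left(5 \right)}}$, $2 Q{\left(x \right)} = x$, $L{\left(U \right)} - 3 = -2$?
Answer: $\frac{1491}{2} \approx 745.5$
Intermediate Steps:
$L{\left(U \right)} = 1$ ($L{\left(U \right)} = 3 - 2 = 1$)
$Q{\left(x \right)} = \frac{x}{2}$
$o = 115$ ($o = \frac{115}{1} = 115 \cdot 1 = 115$)
$Q{\left(7 \right)} \left(o + 98\right) = \frac{1}{2} \cdot 7 \left(115 + 98\right) = \frac{7}{2} \cdot 213 = \frac{1491}{2}$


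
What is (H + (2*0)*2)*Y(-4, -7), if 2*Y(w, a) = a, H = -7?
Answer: 49/2 ≈ 24.500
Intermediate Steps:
Y(w, a) = a/2
(H + (2*0)*2)*Y(-4, -7) = (-7 + (2*0)*2)*((1/2)*(-7)) = (-7 + 0*2)*(-7/2) = (-7 + 0)*(-7/2) = -7*(-7/2) = 49/2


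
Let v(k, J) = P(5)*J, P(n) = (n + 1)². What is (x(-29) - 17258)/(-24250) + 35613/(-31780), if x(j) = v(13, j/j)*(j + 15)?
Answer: -29913889/77066500 ≈ -0.38816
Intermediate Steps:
P(n) = (1 + n)²
v(k, J) = 36*J (v(k, J) = (1 + 5)²*J = 6²*J = 36*J)
x(j) = 540 + 36*j (x(j) = (36*(j/j))*(j + 15) = (36*1)*(15 + j) = 36*(15 + j) = 540 + 36*j)
(x(-29) - 17258)/(-24250) + 35613/(-31780) = ((540 + 36*(-29)) - 17258)/(-24250) + 35613/(-31780) = ((540 - 1044) - 17258)*(-1/24250) + 35613*(-1/31780) = (-504 - 17258)*(-1/24250) - 35613/31780 = -17762*(-1/24250) - 35613/31780 = 8881/12125 - 35613/31780 = -29913889/77066500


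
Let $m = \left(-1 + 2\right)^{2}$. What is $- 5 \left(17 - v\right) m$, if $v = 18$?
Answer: $5$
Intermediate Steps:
$m = 1$ ($m = 1^{2} = 1$)
$- 5 \left(17 - v\right) m = - 5 \left(17 - 18\right) 1 = \left(-5\right) \left(-1\right) 1 = 5 \cdot 1 = 5$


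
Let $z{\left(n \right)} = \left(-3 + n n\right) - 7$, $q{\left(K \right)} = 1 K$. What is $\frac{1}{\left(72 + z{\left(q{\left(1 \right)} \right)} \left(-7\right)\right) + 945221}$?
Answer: $\frac{1}{945356} \approx 1.0578 \cdot 10^{-6}$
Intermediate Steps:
$q{\left(K \right)} = K$
$z{\left(n \right)} = -10 + n^{2}$ ($z{\left(n \right)} = \left(-3 + n^{2}\right) - 7 = -10 + n^{2}$)
$\frac{1}{\left(72 + z{\left(q{\left(1 \right)} \right)} \left(-7\right)\right) + 945221} = \frac{1}{\left(72 + \left(-10 + 1^{2}\right) \left(-7\right)\right) + 945221} = \frac{1}{\left(72 + \left(-10 + 1\right) \left(-7\right)\right) + 945221} = \frac{1}{\left(72 - -63\right) + 945221} = \frac{1}{\left(72 + 63\right) + 945221} = \frac{1}{135 + 945221} = \frac{1}{945356}$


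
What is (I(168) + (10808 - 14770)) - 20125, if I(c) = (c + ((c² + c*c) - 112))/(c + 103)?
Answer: -6471073/271 ≈ -23879.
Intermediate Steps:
I(c) = (-112 + c + 2*c²)/(103 + c) (I(c) = (c + ((c² + c²) - 112))/(103 + c) = (c + (2*c² - 112))/(103 + c) = (c + (-112 + 2*c²))/(103 + c) = (-112 + c + 2*c²)/(103 + c))
(I(168) + (10808 - 14770)) - 20125 = ((-112 + 168 + 2*168²)/(103 + 168) + (10808 - 14770)) - 20125 = ((-112 + 168 + 2*28224)/271 - 3962) - 20125 = ((-112 + 168 + 56448)/271 - 3962) - 20125 = ((1/271)*56504 - 3962) - 20125 = (56504/271 - 3962) - 20125 = -1017198/271 - 20125 = -6471073/271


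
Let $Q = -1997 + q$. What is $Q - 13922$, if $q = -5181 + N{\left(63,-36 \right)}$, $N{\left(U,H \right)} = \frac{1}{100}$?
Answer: $- \frac{2109999}{100} \approx -21100.0$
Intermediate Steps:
$N{\left(U,H \right)} = \frac{1}{100}$
$q = - \frac{518099}{100}$ ($q = -5181 + \frac{1}{100} = - \frac{518099}{100} \approx -5181.0$)
$Q = - \frac{717799}{100}$ ($Q = -1997 - \frac{518099}{100} = - \frac{717799}{100} \approx -7178.0$)
$Q - 13922 = - \frac{717799}{100} - 13922 = - \frac{2109999}{100}$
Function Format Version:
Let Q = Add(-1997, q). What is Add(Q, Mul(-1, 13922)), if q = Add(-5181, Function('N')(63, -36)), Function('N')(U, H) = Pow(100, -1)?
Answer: Rational(-2109999, 100) ≈ -21100.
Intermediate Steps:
Function('N')(U, H) = Rational(1, 100)
q = Rational(-518099, 100) (q = Add(-5181, Rational(1, 100)) = Rational(-518099, 100) ≈ -5181.0)
Q = Rational(-717799, 100) (Q = Add(-1997, Rational(-518099, 100)) = Rational(-717799, 100) ≈ -7178.0)
Add(Q, Mul(-1, 13922)) = Add(Rational(-717799, 100), Mul(-1, 13922)) = Add(Rational(-717799, 100), -13922) = Rational(-2109999, 100)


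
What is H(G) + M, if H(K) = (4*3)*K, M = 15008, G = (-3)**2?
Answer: 15116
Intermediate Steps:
G = 9
H(K) = 12*K
H(G) + M = 12*9 + 15008 = 108 + 15008 = 15116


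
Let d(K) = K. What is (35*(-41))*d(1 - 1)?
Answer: 0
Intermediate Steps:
(35*(-41))*d(1 - 1) = (35*(-41))*(1 - 1) = -1435*0 = 0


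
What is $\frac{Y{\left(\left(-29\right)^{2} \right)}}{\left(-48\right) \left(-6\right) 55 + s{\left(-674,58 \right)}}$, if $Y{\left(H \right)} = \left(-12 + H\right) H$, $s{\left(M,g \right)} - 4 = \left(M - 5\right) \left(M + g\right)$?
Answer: $\frac{697189}{434108} \approx 1.606$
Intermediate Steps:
$s{\left(M,g \right)} = 4 + \left(-5 + M\right) \left(M + g\right)$ ($s{\left(M,g \right)} = 4 + \left(M - 5\right) \left(M + g\right) = 4 + \left(-5 + M\right) \left(M + g\right)$)
$Y{\left(H \right)} = H \left(-12 + H\right)$
$\frac{Y{\left(\left(-29\right)^{2} \right)}}{\left(-48\right) \left(-6\right) 55 + s{\left(-674,58 \right)}} = \frac{\left(-29\right)^{2} \left(-12 + \left(-29\right)^{2}\right)}{\left(-48\right) \left(-6\right) 55 - \left(36008 - 454276\right)} = \frac{841 \left(-12 + 841\right)}{288 \cdot 55 + \left(4 + 454276 + 3370 - 290 - 39092\right)} = \frac{841 \cdot 829}{15840 + 418268} = \frac{697189}{434108}$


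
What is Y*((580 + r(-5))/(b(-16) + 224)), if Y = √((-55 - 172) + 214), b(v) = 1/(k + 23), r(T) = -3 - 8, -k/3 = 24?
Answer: 27881*I*√13/10975 ≈ 9.1596*I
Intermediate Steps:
k = -72 (k = -3*24 = -72)
r(T) = -11
b(v) = -1/49 (b(v) = 1/(-72 + 23) = 1/(-49) = -1/49)
Y = I*√13 (Y = √(-227 + 214) = √(-13) = I*√13 ≈ 3.6056*I)
Y*((580 + r(-5))/(b(-16) + 224)) = (I*√13)*((580 - 11)/(-1/49 + 224)) = (I*√13)*(569/(10975/49)) = (I*√13)*(569*(49/10975)) = (I*√13)*(27881/10975) = 27881*I*√13/10975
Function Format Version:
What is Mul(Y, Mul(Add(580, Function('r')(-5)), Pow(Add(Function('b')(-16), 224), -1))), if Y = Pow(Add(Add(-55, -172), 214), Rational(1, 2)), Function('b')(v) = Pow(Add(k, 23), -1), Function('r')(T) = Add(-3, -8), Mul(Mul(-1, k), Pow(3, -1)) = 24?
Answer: Mul(Rational(27881, 10975), I, Pow(13, Rational(1, 2))) ≈ Mul(9.1596, I)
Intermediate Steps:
k = -72 (k = Mul(-3, 24) = -72)
Function('r')(T) = -11
Function('b')(v) = Rational(-1, 49) (Function('b')(v) = Pow(Add(-72, 23), -1) = Pow(-49, -1) = Rational(-1, 49))
Y = Mul(I, Pow(13, Rational(1, 2))) (Y = Pow(Add(-227, 214), Rational(1, 2)) = Pow(-13, Rational(1, 2)) = Mul(I, Pow(13, Rational(1, 2))) ≈ Mul(3.6056, I))
Mul(Y, Mul(Add(580, Function('r')(-5)), Pow(Add(Function('b')(-16), 224), -1))) = Mul(Mul(I, Pow(13, Rational(1, 2))), Mul(Add(580, -11), Pow(Add(Rational(-1, 49), 224), -1))) = Mul(Mul(I, Pow(13, Rational(1, 2))), Mul(569, Pow(Rational(10975, 49), -1))) = Mul(Mul(I, Pow(13, Rational(1, 2))), Mul(569, Rational(49, 10975))) = Mul(Mul(I, Pow(13, Rational(1, 2))), Rational(27881, 10975)) = Mul(Rational(27881, 10975), I, Pow(13, Rational(1, 2)))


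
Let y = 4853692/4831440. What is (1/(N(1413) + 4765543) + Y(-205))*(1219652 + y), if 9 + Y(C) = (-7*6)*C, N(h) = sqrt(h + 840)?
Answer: 287757480322180781675651486677/27430983843764404560 - 1473170078143*sqrt(2253)/27430983843764404560 ≈ 1.0490e+10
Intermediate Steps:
N(h) = sqrt(840 + h)
y = 1213423/1207860 (y = 4853692*(1/4831440) = 1213423/1207860 ≈ 1.0046)
Y(C) = -9 - 42*C (Y(C) = -9 + (-7*6)*C = -9 - 42*C)
(1/(N(1413) + 4765543) + Y(-205))*(1219652 + y) = (1/(sqrt(840 + 1413) + 4765543) + (-9 - 42*(-205)))*(1219652 + 1213423/1207860) = (1/(sqrt(2253) + 4765543) + (-9 + 8610))*(1473170078143/1207860) = (1/(4765543 + sqrt(2253)) + 8601)*(1473170078143/1207860) = (8601 + 1/(4765543 + sqrt(2253)))*(1473170078143/1207860) = 4223578614035981/402620 + 1473170078143/(1207860*(4765543 + sqrt(2253)))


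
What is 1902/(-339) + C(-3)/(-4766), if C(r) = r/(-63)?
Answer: -63454637/11309718 ≈ -5.6106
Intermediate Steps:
C(r) = -r/63 (C(r) = r*(-1/63) = -r/63)
1902/(-339) + C(-3)/(-4766) = 1902/(-339) - 1/63*(-3)/(-4766) = 1902*(-1/339) + (1/21)*(-1/4766) = -634/113 - 1/100086 = -63454637/11309718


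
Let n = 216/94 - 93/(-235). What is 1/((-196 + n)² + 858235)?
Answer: 55225/49459640204 ≈ 1.1166e-6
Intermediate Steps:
n = 633/235 (n = 216*(1/94) - 93*(-1/235) = 108/47 + 93/235 = 633/235 ≈ 2.6936)
1/((-196 + n)² + 858235) = 1/((-196 + 633/235)² + 858235) = 1/((-45427/235)² + 858235) = 1/(2063612329/55225 + 858235) = 1/(49459640204/55225) = 55225/49459640204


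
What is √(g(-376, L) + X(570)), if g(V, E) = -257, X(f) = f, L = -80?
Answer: √313 ≈ 17.692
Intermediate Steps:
√(g(-376, L) + X(570)) = √(-257 + 570) = √313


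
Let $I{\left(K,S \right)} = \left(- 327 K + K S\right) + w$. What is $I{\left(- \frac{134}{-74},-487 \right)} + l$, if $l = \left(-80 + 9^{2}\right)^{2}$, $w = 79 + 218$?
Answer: $-1176$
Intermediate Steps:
$w = 297$
$l = 1$ ($l = \left(-80 + 81\right)^{2} = 1^{2} = 1$)
$I{\left(K,S \right)} = 297 - 327 K + K S$ ($I{\left(K,S \right)} = \left(- 327 K + K S\right) + 297 = 297 - 327 K + K S$)
$I{\left(- \frac{134}{-74},-487 \right)} + l = \left(297 - 327 \left(- \frac{134}{-74}\right) + - \frac{134}{-74} \left(-487\right)\right) + 1 = \left(297 - 327 \left(\left(-134\right) \left(- \frac{1}{74}\right)\right) + \left(-134\right) \left(- \frac{1}{74}\right) \left(-487\right)\right) + 1 = \left(297 - \frac{21909}{37} + \frac{67}{37} \left(-487\right)\right) + 1 = \left(297 - \frac{21909}{37} - \frac{32629}{37}\right) + 1 = -1177 + 1 = -1176$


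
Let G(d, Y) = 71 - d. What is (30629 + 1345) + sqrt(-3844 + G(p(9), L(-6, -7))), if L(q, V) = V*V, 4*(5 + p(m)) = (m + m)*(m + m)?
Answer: 31974 + I*sqrt(3849) ≈ 31974.0 + 62.04*I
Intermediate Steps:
p(m) = -5 + m**2 (p(m) = -5 + ((m + m)*(m + m))/4 = -5 + ((2*m)*(2*m))/4 = -5 + (4*m**2)/4 = -5 + m**2)
L(q, V) = V**2
(30629 + 1345) + sqrt(-3844 + G(p(9), L(-6, -7))) = (30629 + 1345) + sqrt(-3844 + (71 - (-5 + 9**2))) = 31974 + sqrt(-3844 + (71 - (-5 + 81))) = 31974 + sqrt(-3844 + (71 - 1*76)) = 31974 + sqrt(-3844 + (71 - 76)) = 31974 + sqrt(-3844 - 5) = 31974 + sqrt(-3849) = 31974 + I*sqrt(3849)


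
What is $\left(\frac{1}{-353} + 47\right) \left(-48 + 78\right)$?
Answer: $\frac{497700}{353} \approx 1409.9$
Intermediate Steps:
$\left(\frac{1}{-353} + 47\right) \left(-48 + 78\right) = \left(- \frac{1}{353} + 47\right) 30 = \frac{16590}{353} \cdot 30 = \frac{497700}{353}$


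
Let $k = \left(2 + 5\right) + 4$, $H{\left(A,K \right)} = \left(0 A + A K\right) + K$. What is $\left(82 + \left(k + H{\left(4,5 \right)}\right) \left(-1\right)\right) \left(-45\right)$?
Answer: $-2070$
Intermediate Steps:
$H{\left(A,K \right)} = K + A K$ ($H{\left(A,K \right)} = \left(0 + A K\right) + K = A K + K = K + A K$)
$k = 11$ ($k = 7 + 4 = 11$)
$\left(82 + \left(k + H{\left(4,5 \right)}\right) \left(-1\right)\right) \left(-45\right) = \left(82 + \left(11 + 5 \left(1 + 4\right)\right) \left(-1\right)\right) \left(-45\right) = \left(82 + \left(11 + 5 \cdot 5\right) \left(-1\right)\right) \left(-45\right) = \left(82 + \left(11 + 25\right) \left(-1\right)\right) \left(-45\right) = \left(82 + 36 \left(-1\right)\right) \left(-45\right) = \left(82 - 36\right) \left(-45\right) = 46 \left(-45\right) = -2070$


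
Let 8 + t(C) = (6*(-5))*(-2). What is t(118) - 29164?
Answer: -29112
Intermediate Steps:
t(C) = 52 (t(C) = -8 + (6*(-5))*(-2) = -8 - 30*(-2) = -8 + 60 = 52)
t(118) - 29164 = 52 - 29164 = -29112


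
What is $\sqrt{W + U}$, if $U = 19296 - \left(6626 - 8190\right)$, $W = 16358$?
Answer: $\sqrt{37218} \approx 192.92$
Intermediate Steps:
$U = 20860$ ($U = 19296 - -1564 = 19296 + 1564 = 20860$)
$\sqrt{W + U} = \sqrt{16358 + 20860} = \sqrt{37218}$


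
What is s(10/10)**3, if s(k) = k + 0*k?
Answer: 1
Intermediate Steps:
s(k) = k (s(k) = k + 0 = k)
s(10/10)**3 = (10/10)**3 = (10*(1/10))**3 = 1**3 = 1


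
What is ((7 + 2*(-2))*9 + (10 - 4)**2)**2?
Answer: 3969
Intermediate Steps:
((7 + 2*(-2))*9 + (10 - 4)**2)**2 = ((7 - 4)*9 + 6**2)**2 = (3*9 + 36)**2 = (27 + 36)**2 = 63**2 = 3969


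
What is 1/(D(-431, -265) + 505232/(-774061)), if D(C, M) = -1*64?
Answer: -774061/50045136 ≈ -0.015467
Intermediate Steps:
D(C, M) = -64
1/(D(-431, -265) + 505232/(-774061)) = 1/(-64 + 505232/(-774061)) = 1/(-64 + 505232*(-1/774061)) = 1/(-64 - 505232/774061) = 1/(-50045136/774061) = -774061/50045136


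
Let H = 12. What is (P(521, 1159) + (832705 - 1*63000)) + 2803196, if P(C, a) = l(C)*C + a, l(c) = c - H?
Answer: 3839249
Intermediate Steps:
l(c) = -12 + c (l(c) = c - 1*12 = c - 12 = -12 + c)
P(C, a) = a + C*(-12 + C) (P(C, a) = (-12 + C)*C + a = C*(-12 + C) + a = a + C*(-12 + C))
(P(521, 1159) + (832705 - 1*63000)) + 2803196 = ((1159 + 521*(-12 + 521)) + (832705 - 1*63000)) + 2803196 = ((1159 + 521*509) + (832705 - 63000)) + 2803196 = ((1159 + 265189) + 769705) + 2803196 = (266348 + 769705) + 2803196 = 1036053 + 2803196 = 3839249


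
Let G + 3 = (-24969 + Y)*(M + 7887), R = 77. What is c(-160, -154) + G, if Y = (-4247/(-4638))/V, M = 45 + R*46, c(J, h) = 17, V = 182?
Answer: -120917183527897/422058 ≈ -2.8649e+8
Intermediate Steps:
M = 3587 (M = 45 + 77*46 = 45 + 3542 = 3587)
Y = 4247/844116 (Y = -4247/(-4638)/182 = -4247*(-1/4638)*(1/182) = (4247/4638)*(1/182) = 4247/844116 ≈ 0.0050313)
G = -120917190702883/422058 (G = -3 + (-24969 + 4247/844116)*(3587 + 7887) = -3 - 21076728157/844116*11474 = -3 - 120917189436709/422058 = -120917190702883/422058 ≈ -2.8649e+8)
c(-160, -154) + G = 17 - 120917190702883/422058 = -120917183527897/422058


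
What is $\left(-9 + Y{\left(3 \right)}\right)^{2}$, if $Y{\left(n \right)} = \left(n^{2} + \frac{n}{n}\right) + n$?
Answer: $16$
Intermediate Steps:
$Y{\left(n \right)} = 1 + n + n^{2}$ ($Y{\left(n \right)} = \left(n^{2} + 1\right) + n = \left(1 + n^{2}\right) + n = 1 + n + n^{2}$)
$\left(-9 + Y{\left(3 \right)}\right)^{2} = \left(-9 + \left(1 + 3 + 3^{2}\right)\right)^{2} = \left(-9 + \left(1 + 3 + 9\right)\right)^{2} = \left(-9 + 13\right)^{2} = 4^{2} = 16$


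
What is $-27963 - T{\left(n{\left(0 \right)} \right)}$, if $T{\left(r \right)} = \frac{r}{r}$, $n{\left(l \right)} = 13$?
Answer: $-27964$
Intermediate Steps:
$T{\left(r \right)} = 1$
$-27963 - T{\left(n{\left(0 \right)} \right)} = -27963 - 1 = -27964$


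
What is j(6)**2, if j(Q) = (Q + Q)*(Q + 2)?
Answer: 9216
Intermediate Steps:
j(Q) = 2*Q*(2 + Q) (j(Q) = (2*Q)*(2 + Q) = 2*Q*(2 + Q))
j(6)**2 = (2*6*(2 + 6))**2 = (2*6*8)**2 = 96**2 = 9216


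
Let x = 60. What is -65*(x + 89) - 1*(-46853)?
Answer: 37168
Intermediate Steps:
-65*(x + 89) - 1*(-46853) = -65*(60 + 89) - 1*(-46853) = -65*149 + 46853 = -9685 + 46853 = 37168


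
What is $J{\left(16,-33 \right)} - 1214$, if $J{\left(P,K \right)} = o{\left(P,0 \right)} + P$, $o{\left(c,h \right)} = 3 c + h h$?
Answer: $-1150$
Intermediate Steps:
$o{\left(c,h \right)} = h^{2} + 3 c$ ($o{\left(c,h \right)} = 3 c + h^{2} = h^{2} + 3 c$)
$J{\left(P,K \right)} = 4 P$ ($J{\left(P,K \right)} = \left(0^{2} + 3 P\right) + P = \left(0 + 3 P\right) + P = 3 P + P = 4 P$)
$J{\left(16,-33 \right)} - 1214 = 4 \cdot 16 - 1214 = 64 - 1214 = -1150$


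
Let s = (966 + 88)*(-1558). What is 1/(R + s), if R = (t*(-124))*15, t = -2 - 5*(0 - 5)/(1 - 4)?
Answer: -1/1622912 ≈ -6.1618e-7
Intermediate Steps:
t = -31/3 (t = -2 - (-25)/(-3) = -2 - (-25)*(-1)/3 = -2 - 5*5/3 = -2 - 25/3 = -31/3 ≈ -10.333)
s = -1642132 (s = 1054*(-1558) = -1642132)
R = 19220 (R = -31/3*(-124)*15 = (3844/3)*15 = 19220)
1/(R + s) = 1/(19220 - 1642132) = 1/(-1622912) = -1/1622912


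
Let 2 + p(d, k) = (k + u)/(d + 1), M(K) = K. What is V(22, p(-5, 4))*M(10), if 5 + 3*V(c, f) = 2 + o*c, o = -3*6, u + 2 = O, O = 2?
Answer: -1330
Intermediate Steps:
u = 0 (u = -2 + 2 = 0)
o = -18
p(d, k) = -2 + k/(1 + d) (p(d, k) = -2 + (k + 0)/(d + 1) = -2 + k/(1 + d))
V(c, f) = -1 - 6*c (V(c, f) = -5/3 + (2 - 18*c)/3 = -5/3 + (⅔ - 6*c) = -1 - 6*c)
V(22, p(-5, 4))*M(10) = (-1 - 6*22)*10 = (-1 - 132)*10 = -133*10 = -1330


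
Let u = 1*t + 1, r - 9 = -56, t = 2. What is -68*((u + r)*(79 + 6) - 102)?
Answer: 261256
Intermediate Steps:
r = -47 (r = 9 - 56 = -47)
u = 3 (u = 1*2 + 1 = 2 + 1 = 3)
-68*((u + r)*(79 + 6) - 102) = -68*((3 - 47)*(79 + 6) - 102) = -68*(-44*85 - 102) = -68*(-3740 - 102) = -68*(-3842) = 261256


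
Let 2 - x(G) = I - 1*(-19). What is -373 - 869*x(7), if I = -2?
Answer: 12662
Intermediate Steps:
x(G) = -15 (x(G) = 2 - (-2 - 1*(-19)) = 2 - (-2 + 19) = 2 - 1*17 = 2 - 17 = -15)
-373 - 869*x(7) = -373 - 869*(-15) = -373 + 13035 = 12662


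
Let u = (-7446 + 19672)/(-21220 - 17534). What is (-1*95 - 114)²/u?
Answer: -846406737/6113 ≈ -1.3846e+5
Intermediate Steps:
u = -6113/19377 (u = 12226/(-38754) = 12226*(-1/38754) = -6113/19377 ≈ -0.31548)
(-1*95 - 114)²/u = (-1*95 - 114)²/(-6113/19377) = (-95 - 114)²*(-19377/6113) = (-209)²*(-19377/6113) = 43681*(-19377/6113) = -846406737/6113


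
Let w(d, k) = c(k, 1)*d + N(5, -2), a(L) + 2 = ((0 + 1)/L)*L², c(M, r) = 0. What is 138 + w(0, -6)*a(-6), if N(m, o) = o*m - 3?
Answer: 242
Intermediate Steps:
N(m, o) = -3 + m*o (N(m, o) = m*o - 3 = -3 + m*o)
a(L) = -2 + L (a(L) = -2 + ((0 + 1)/L)*L² = -2 + (1/L)*L² = -2 + L²/L = -2 + L)
w(d, k) = -13 (w(d, k) = 0*d + (-3 + 5*(-2)) = 0 + (-3 - 10) = 0 - 13 = -13)
138 + w(0, -6)*a(-6) = 138 - 13*(-2 - 6) = 138 - 13*(-8) = 138 + 104 = 242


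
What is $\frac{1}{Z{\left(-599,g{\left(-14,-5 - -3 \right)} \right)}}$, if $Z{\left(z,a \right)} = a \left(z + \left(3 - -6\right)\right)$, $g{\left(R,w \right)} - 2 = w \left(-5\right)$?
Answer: $- \frac{1}{7080} \approx -0.00014124$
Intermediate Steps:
$g{\left(R,w \right)} = 2 - 5 w$ ($g{\left(R,w \right)} = 2 + w \left(-5\right) = 2 - 5 w$)
$Z{\left(z,a \right)} = a \left(9 + z\right)$ ($Z{\left(z,a \right)} = a \left(z + \left(3 + 6\right)\right) = a \left(z + 9\right) = a \left(9 + z\right)$)
$\frac{1}{Z{\left(-599,g{\left(-14,-5 - -3 \right)} \right)}} = \frac{1}{\left(2 - 5 \left(-5 - -3\right)\right) \left(9 - 599\right)} = \frac{1}{\left(2 - 5 \left(-5 + 3\right)\right) \left(-590\right)} = \frac{1}{\left(2 - -10\right) \left(-590\right)} = \frac{1}{\left(2 + 10\right) \left(-590\right)} = \frac{1}{12 \left(-590\right)} = \frac{1}{-7080} = - \frac{1}{7080}$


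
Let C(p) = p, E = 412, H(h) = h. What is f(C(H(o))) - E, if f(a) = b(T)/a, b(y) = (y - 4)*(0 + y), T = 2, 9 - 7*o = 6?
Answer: -1264/3 ≈ -421.33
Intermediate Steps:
o = 3/7 (o = 9/7 - 1/7*6 = 9/7 - 6/7 = 3/7 ≈ 0.42857)
b(y) = y*(-4 + y) (b(y) = (-4 + y)*y = y*(-4 + y))
f(a) = -4/a (f(a) = (2*(-4 + 2))/a = (2*(-2))/a = -4/a)
f(C(H(o))) - E = -4/3/7 - 1*412 = -4*7/3 - 412 = -28/3 - 412 = -1264/3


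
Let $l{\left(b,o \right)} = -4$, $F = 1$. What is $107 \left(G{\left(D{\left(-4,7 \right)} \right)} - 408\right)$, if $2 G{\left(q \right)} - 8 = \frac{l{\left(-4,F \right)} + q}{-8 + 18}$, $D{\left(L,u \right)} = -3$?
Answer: $- \frac{865309}{20} \approx -43265.0$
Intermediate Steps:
$G{\left(q \right)} = \frac{19}{5} + \frac{q}{20}$ ($G{\left(q \right)} = 4 + \frac{\left(-4 + q\right) \frac{1}{-8 + 18}}{2} = 4 + \frac{\left(-4 + q\right) \frac{1}{10}}{2} = 4 + \frac{- \frac{2}{5} + \frac{q}{10}}{2} = 4 + \left(- \frac{1}{5} + \frac{q}{20}\right) = \frac{19}{5} + \frac{q}{20}$)
$107 \left(G{\left(D{\left(-4,7 \right)} \right)} - 408\right) = 107 \left(\left(\frac{19}{5} + \frac{1}{20} \left(-3\right)\right) - 408\right) = 107 \left(\left(\frac{19}{5} - \frac{3}{20}\right) - 408\right) = 107 \left(\frac{73}{20} - 408\right) = 107 \left(- \frac{8087}{20}\right) = - \frac{865309}{20}$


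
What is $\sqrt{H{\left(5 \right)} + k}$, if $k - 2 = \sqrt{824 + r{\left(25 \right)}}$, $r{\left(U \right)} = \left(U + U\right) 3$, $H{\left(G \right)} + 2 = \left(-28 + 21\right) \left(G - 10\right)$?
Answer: $\sqrt{35 + \sqrt{974}} \approx 8.1369$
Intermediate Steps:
$H{\left(G \right)} = 68 - 7 G$ ($H{\left(G \right)} = -2 + \left(-28 + 21\right) \left(G - 10\right) = -2 - 7 \left(-10 + G\right) = -2 - \left(-70 + 7 G\right) = 68 - 7 G$)
$r{\left(U \right)} = 6 U$ ($r{\left(U \right)} = 2 U 3 = 6 U$)
$k = 2 + \sqrt{974}$ ($k = 2 + \sqrt{824 + 6 \cdot 25} = 2 + \sqrt{824 + 150} = 2 + \sqrt{974} \approx 33.209$)
$\sqrt{H{\left(5 \right)} + k} = \sqrt{\left(68 - 35\right) + \left(2 + \sqrt{974}\right)} = \sqrt{33 + \left(2 + \sqrt{974}\right)} = \sqrt{35 + \sqrt{974}}$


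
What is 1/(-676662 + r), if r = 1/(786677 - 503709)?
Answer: -282968/191473692815 ≈ -1.4778e-6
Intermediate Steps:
r = 1/282968 ≈ 3.5340e-6
1/(-676662 + r) = 1/(-676662 + 1/282968) = 1/(-191473692815/282968) = -282968/191473692815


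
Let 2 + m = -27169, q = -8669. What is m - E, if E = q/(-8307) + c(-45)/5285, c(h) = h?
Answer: -238584026699/8780499 ≈ -27172.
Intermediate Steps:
m = -27171 (m = -2 - 27169 = -27171)
E = 9088370/8780499 (E = -8669/(-8307) - 45/5285 = -8669*(-1/8307) - 45*1/5285 = 8669/8307 - 9/1057 = 9088370/8780499 ≈ 1.0351)
m - E = -27171 - 1*9088370/8780499 = -27171 - 9088370/8780499 = -238584026699/8780499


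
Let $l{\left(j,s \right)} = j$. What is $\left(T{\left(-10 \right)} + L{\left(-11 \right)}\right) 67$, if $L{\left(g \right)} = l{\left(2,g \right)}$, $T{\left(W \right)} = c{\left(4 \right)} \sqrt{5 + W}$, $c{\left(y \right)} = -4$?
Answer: $134 - 268 i \sqrt{5} \approx 134.0 - 599.27 i$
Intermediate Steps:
$T{\left(W \right)} = - 4 \sqrt{5 + W}$
$L{\left(g \right)} = 2$
$\left(T{\left(-10 \right)} + L{\left(-11 \right)}\right) 67 = \left(- 4 \sqrt{5 - 10} + 2\right) 67 = \left(- 4 \sqrt{-5} + 2\right) 67 = \left(- 4 i \sqrt{5} + 2\right) 67 = \left(2 - 4 i \sqrt{5}\right) 67 = 134 - 268 i \sqrt{5}$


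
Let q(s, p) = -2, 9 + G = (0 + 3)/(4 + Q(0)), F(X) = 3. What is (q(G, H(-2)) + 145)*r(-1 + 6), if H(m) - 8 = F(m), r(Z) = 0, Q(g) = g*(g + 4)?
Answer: 0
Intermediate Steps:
Q(g) = g*(4 + g)
G = -33/4 (G = -9 + (0 + 3)/(4 + 0*(4 + 0)) = -9 + 3/(4 + 0*4) = -9 + 3/(4 + 0) = -9 + 3/4 = -9 + 3*(¼) = -9 + ¾ = -33/4 ≈ -8.2500)
H(m) = 11 (H(m) = 8 + 3 = 11)
(q(G, H(-2)) + 145)*r(-1 + 6) = (-2 + 145)*0 = 143*0 = 0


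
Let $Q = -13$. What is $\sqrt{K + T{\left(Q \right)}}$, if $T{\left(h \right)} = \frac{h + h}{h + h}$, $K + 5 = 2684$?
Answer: $2 \sqrt{670} \approx 51.769$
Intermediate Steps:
$K = 2679$ ($K = -5 + 2684 = 2679$)
$T{\left(h \right)} = 1$ ($T{\left(h \right)} = \frac{2 h}{2 h} = 2 h \frac{1}{2 h} = 1$)
$\sqrt{K + T{\left(Q \right)}} = \sqrt{2679 + 1} = \sqrt{2680} = 2 \sqrt{670}$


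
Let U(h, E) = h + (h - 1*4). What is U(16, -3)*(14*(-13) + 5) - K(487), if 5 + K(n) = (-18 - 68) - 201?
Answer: -4664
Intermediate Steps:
U(h, E) = -4 + 2*h (U(h, E) = h + (h - 4) = h + (-4 + h) = -4 + 2*h)
K(n) = -292 (K(n) = -5 + ((-18 - 68) - 201) = -5 + (-86 - 201) = -5 - 287 = -292)
U(16, -3)*(14*(-13) + 5) - K(487) = (-4 + 2*16)*(14*(-13) + 5) - 1*(-292) = (-4 + 32)*(-182 + 5) + 292 = 28*(-177) + 292 = -4956 + 292 = -4664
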